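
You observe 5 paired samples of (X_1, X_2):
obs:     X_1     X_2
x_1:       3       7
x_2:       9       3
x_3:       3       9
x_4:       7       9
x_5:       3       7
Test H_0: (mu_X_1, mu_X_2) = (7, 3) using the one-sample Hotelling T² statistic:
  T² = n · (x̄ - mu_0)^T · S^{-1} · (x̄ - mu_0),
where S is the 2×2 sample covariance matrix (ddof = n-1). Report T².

Step 1 — sample mean vector:
  mean(X_1) = (3 + 9 + 3 + 7 + 3) / 5 = 25/5 = 5
  mean(X_2) = (7 + 3 + 9 + 9 + 7) / 5 = 35/5 = 7
  x̄ = (5, 7),  deviation x̄ - mu_0 = (5, 7) - (7, 3) = (-2, 4).

Step 2 — sample covariance matrix, S[i,j] = (1/(n-1)) · Σ_k (x_{k,i} - mean_i) · (x_{k,j} - mean_j), divisor n-1 = 4:
  S[X_1,X_1] = ((-2)·(-2) + (4)·(4) + (-2)·(-2) + (2)·(2) + (-2)·(-2)) / 4 = 32/4 = 8
  S[X_1,X_2] = ((-2)·(0) + (4)·(-4) + (-2)·(2) + (2)·(2) + (-2)·(0)) / 4 = -16/4 = -4
  S[X_2,X_2] = ((0)·(0) + (-4)·(-4) + (2)·(2) + (2)·(2) + (0)·(0)) / 4 = 24/4 = 6
  S = [[8, -4],
 [-4, 6]].

Step 3 — invert S. det(S) = 8·6 - (-4)² = 32.
  S^{-1} = (1/det) · [[d, -b], [-b, a]] = [[0.1875, 0.125],
 [0.125, 0.25]].

Step 4 — quadratic form (x̄ - mu_0)^T · S^{-1} · (x̄ - mu_0):
  S^{-1} · (x̄ - mu_0) = (0.125, 0.75),
  (x̄ - mu_0)^T · [...] = (-2)·(0.125) + (4)·(0.75) = 2.75.

Step 5 — scale by n: T² = 5 · 2.75 = 13.75.

T² ≈ 13.75


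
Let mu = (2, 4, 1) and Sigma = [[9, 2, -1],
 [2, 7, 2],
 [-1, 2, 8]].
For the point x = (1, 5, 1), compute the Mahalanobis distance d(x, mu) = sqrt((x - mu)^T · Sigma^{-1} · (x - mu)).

Step 1 — centre the observation: (x - mu) = (-1, 1, 0).

Step 2 — invert Sigma (cofactor / det for 3×3, or solve directly):
  Sigma^{-1} = [[0.1235, -0.0428, 0.0261],
 [-0.0428, 0.1686, -0.0475],
 [0.0261, -0.0475, 0.1401]].

Step 3 — form the quadratic (x - mu)^T · Sigma^{-1} · (x - mu):
  Sigma^{-1} · (x - mu) = (-0.1663, 0.2114, -0.0736).
  (x - mu)^T · [Sigma^{-1} · (x - mu)] = (-1)·(-0.1663) + (1)·(0.2114) + (0)·(-0.0736) = 0.3777.

Step 4 — take square root: d = √(0.3777) ≈ 0.6146.

d(x, mu) = √(0.3777) ≈ 0.6146


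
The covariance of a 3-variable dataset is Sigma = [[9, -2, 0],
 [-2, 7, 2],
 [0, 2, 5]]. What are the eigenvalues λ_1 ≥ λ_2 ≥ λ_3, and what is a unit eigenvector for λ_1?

Step 1 — characteristic polynomial p(λ) = det(λI - Sigma) = λ³ - tr·λ² + c_1·λ - det, where tr = trace, c_1 = sum of the principal 2×2 minors, det = det(Sigma):
  tr = 9 + 7 + 5 = 21,
  c_1 = (9·7 - (-2)²) + (9·5 - (0)²) + (7·5 - (2)²) = 59 + 45 + 31 = 135,
  det = 9·(7·5 - (2)²) - (-2)·((-2)·5 - (2)·(0)) + (0)·((-2)·(2) - 7·(0)) = 9·(31) - (-2)·(-10) + (0)·(-4) = 259.
  So p(λ) = λ³ - 21λ² + 135λ - 259.
Step 2 — look for an integer root (rational root theorem: any rational root is an integer divisor of 259). Testing λ = 7:
  p(7) = 343 - 1029 + 945 - 259 = 0  ✓
  Dividing out (λ - 7): p(λ) = (λ - 7)(λ² - 14λ + 37).
Step 3 — remaining eigenvalues from the quadratic λ² - 14λ + 37 = 0:
  Δ = 14² - 4·37 = 196 - 148 = 48,  λ = (14 ± √48)/2 = (14 ± 6.9282)/2 ≈ 10.4641 or 3.5359.
  Sorted: λ_1 = 10.4641,  λ_2 = 7,  λ_3 = 3.5359  (check: sum = 21 = tr ✓).

Step 4 — unit eigenvector for λ_1 ≈ 10.4641: v spans the null space of (Sigma - λ_1 I), whose rows are
  r_1 = (-1.4641, -2, 0),  r_2 = (-2, -3.4641, 2),  r_3 = (0, 2, -5.4641).
  v is orthogonal to every row, so take v ∝ r_1 × r_2 = ((-2)·(2) - (0)·(-3.4641), (0)·(-2) - (-1.4641)·(2), (-1.4641)·(-3.4641) - (-2)·(-2)) ≈ (-4, 2.9282, 1.0718).
  Rescale (multiply by -1 so the first nonzero entry is positive): u = (4, -2.9282, -1.0718).
  ||u|| = √((4)² + (-2.9282)² + (-1.0718)²) = √(25.7231) ≈ 5.0718,  v_1 = u/||u|| ≈ (0.7887, -0.5774, -0.2113) (||v_1|| = 1).

λ_1 = 10.4641,  λ_2 = 7,  λ_3 = 3.5359;  v_1 ≈ (0.7887, -0.5774, -0.2113)


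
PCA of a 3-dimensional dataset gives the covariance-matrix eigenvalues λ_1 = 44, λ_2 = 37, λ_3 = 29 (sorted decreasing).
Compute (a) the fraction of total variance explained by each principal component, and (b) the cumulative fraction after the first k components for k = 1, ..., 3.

Step 1 — total variance = trace(Sigma) = Σ λ_i = 44 + 37 + 29 = 110.

Step 2 — fraction explained by component i = λ_i / Σ λ:
  PC1: 44/110 = 0.4
  PC2: 37/110 = 0.3364
  PC3: 29/110 = 0.2636

Step 3 — cumulative fraction after k components = (λ_1 + ... + λ_k) / Σ λ:
  k = 1: 44/110 = 0.4
  k = 2: (44 + 37)/110 = 81/110 = 0.7364
  k = 3: (44 + 37 + 29)/110 = 110/110 = 1

Summary (fraction, with percent):

explained: PC1 0.4 (40%), PC2 0.3364 (33.64%), PC3 0.2636 (26.36%);  cumulative: 0.4, 0.7364, 1


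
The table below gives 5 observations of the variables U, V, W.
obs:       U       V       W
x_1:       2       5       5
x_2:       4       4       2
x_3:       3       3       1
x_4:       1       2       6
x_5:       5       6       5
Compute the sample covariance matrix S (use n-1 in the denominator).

Step 1 — column means:
  mean(U) = (2 + 4 + 3 + 1 + 5) / 5 = 15/5 = 3
  mean(V) = (5 + 4 + 3 + 2 + 6) / 5 = 20/5 = 4
  mean(W) = (5 + 2 + 1 + 6 + 5) / 5 = 19/5 = 3.8

Step 2 — sample covariance S[i,j] = (1/(n-1)) · Σ_k (x_{k,i} - mean_i) · (x_{k,j} - mean_j), with n-1 = 4.
  S[U,U] = ((-1)·(-1) + (1)·(1) + (0)·(0) + (-2)·(-2) + (2)·(2)) / 4 = 10/4 = 2.5
  S[U,V] = ((-1)·(1) + (1)·(0) + (0)·(-1) + (-2)·(-2) + (2)·(2)) / 4 = 7/4 = 1.75
  S[U,W] = ((-1)·(1.2) + (1)·(-1.8) + (0)·(-2.8) + (-2)·(2.2) + (2)·(1.2)) / 4 = -5/4 = -1.25
  S[V,V] = ((1)·(1) + (0)·(0) + (-1)·(-1) + (-2)·(-2) + (2)·(2)) / 4 = 10/4 = 2.5
  S[V,W] = ((1)·(1.2) + (0)·(-1.8) + (-1)·(-2.8) + (-2)·(2.2) + (2)·(1.2)) / 4 = 2/4 = 0.5
  S[W,W] = ((1.2)·(1.2) + (-1.8)·(-1.8) + (-2.8)·(-2.8) + (2.2)·(2.2) + (1.2)·(1.2)) / 4 = 18.8/4 = 4.7

S is symmetric (S[j,i] = S[i,j]). Assembling:

S = [[2.5, 1.75, -1.25],
 [1.75, 2.5, 0.5],
 [-1.25, 0.5, 4.7]]


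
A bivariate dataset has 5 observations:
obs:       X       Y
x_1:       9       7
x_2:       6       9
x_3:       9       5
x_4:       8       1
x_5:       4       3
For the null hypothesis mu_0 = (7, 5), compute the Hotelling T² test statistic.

Step 1 — sample mean vector:
  mean(X) = (9 + 6 + 9 + 8 + 4) / 5 = 36/5 = 7.2
  mean(Y) = (7 + 9 + 5 + 1 + 3) / 5 = 25/5 = 5
  x̄ = (7.2, 5),  deviation x̄ - mu_0 = (7.2, 5) - (7, 5) = (0.2, 0).

Step 2 — sample covariance matrix, S[i,j] = (1/(n-1)) · Σ_k (x_{k,i} - mean_i) · (x_{k,j} - mean_j), divisor n-1 = 4:
  S[X,X] = ((1.8)·(1.8) + (-1.2)·(-1.2) + (1.8)·(1.8) + (0.8)·(0.8) + (-3.2)·(-3.2)) / 4 = 18.8/4 = 4.7
  S[X,Y] = ((1.8)·(2) + (-1.2)·(4) + (1.8)·(0) + (0.8)·(-4) + (-3.2)·(-2)) / 4 = 2/4 = 0.5
  S[Y,Y] = ((2)·(2) + (4)·(4) + (0)·(0) + (-4)·(-4) + (-2)·(-2)) / 4 = 40/4 = 10
  S = [[4.7, 0.5],
 [0.5, 10]].

Step 3 — invert S. det(S) = 4.7·10 - (0.5)² = 46.75.
  S^{-1} = (1/det) · [[d, -b], [-b, a]] = [[0.2139, -0.0107],
 [-0.0107, 0.1005]].

Step 4 — quadratic form (x̄ - mu_0)^T · S^{-1} · (x̄ - mu_0):
  S^{-1} · (x̄ - mu_0) = (0.0428, -0.0021),
  (x̄ - mu_0)^T · [...] = (0.2)·(0.0428) + (0)·(-0.0021) = 0.0086.

Step 5 — scale by n: T² = 5 · 0.0086 = 0.0428.

T² ≈ 0.0428


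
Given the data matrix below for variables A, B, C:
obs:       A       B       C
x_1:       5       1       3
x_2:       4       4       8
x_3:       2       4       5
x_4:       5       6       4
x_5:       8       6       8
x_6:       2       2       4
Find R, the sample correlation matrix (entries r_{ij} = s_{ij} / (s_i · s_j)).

Step 1 — column means:
  mean(A) = (5 + 4 + 2 + 5 + 8 + 2) / 6 = 26/6 = 4.3333
  mean(B) = (1 + 4 + 4 + 6 + 6 + 2) / 6 = 23/6 = 3.8333
  mean(C) = (3 + 8 + 5 + 4 + 8 + 4) / 6 = 32/6 = 5.3333

Step 2 — sample variances and covariances s[i,j] = (1/(n-1)) · Σ_k (x_{k,i} - mean_i) · (x_{k,j} - mean_j), with n-1 = 5:
  s[A,A] = ((0.6667)·(0.6667) + (-0.3333)·(-0.3333) + (-2.3333)·(-2.3333) + (0.6667)·(0.6667) + (3.6667)·(3.6667) + (-2.3333)·(-2.3333)) / 5 = 25.3333/5 = 5.0667
  s[A,B] = ((0.6667)·(-2.8333) + (-0.3333)·(0.1667) + (-2.3333)·(0.1667) + (0.6667)·(2.1667) + (3.6667)·(2.1667) + (-2.3333)·(-1.8333)) / 5 = 11.3333/5 = 2.2667
  s[A,C] = ((0.6667)·(-2.3333) + (-0.3333)·(2.6667) + (-2.3333)·(-0.3333) + (0.6667)·(-1.3333) + (3.6667)·(2.6667) + (-2.3333)·(-1.3333)) / 5 = 10.3333/5 = 2.0667
  s[B,B] = ((-2.8333)·(-2.8333) + (0.1667)·(0.1667) + (0.1667)·(0.1667) + (2.1667)·(2.1667) + (2.1667)·(2.1667) + (-1.8333)·(-1.8333)) / 5 = 20.8333/5 = 4.1667
  s[B,C] = ((-2.8333)·(-2.3333) + (0.1667)·(2.6667) + (0.1667)·(-0.3333) + (2.1667)·(-1.3333) + (2.1667)·(2.6667) + (-1.8333)·(-1.3333)) / 5 = 12.3333/5 = 2.4667
  s[C,C] = ((-2.3333)·(-2.3333) + (2.6667)·(2.6667) + (-0.3333)·(-0.3333) + (-1.3333)·(-1.3333) + (2.6667)·(2.6667) + (-1.3333)·(-1.3333)) / 5 = 23.3333/5 = 4.6667
  Sample standard deviations s_i = √(s[i,i]):
  s(A) = √(5.0667) = 2.2509
  s(B) = √(4.1667) = 2.0412
  s(C) = √(4.6667) = 2.1602

Step 3 — r_{ij} = s_{ij} / (s_i · s_j):
  r[A,A] = 1 (diagonal).
  r[A,B] = 2.2667 / (2.2509 · 2.0412) = 2.2667 / 4.5947 = 0.4933
  r[A,C] = 2.0667 / (2.2509 · 2.1602) = 2.0667 / 4.8626 = 0.425
  r[B,B] = 1 (diagonal).
  r[B,C] = 2.4667 / (2.0412 · 2.1602) = 2.4667 / 4.4096 = 0.5594
  r[C,C] = 1 (diagonal).

R is symmetric with unit diagonal. Assembling:

R = [[1, 0.4933, 0.425],
 [0.4933, 1, 0.5594],
 [0.425, 0.5594, 1]]


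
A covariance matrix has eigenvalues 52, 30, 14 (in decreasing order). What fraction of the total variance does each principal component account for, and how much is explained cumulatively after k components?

Step 1 — total variance = trace(Sigma) = Σ λ_i = 52 + 30 + 14 = 96.

Step 2 — fraction explained by component i = λ_i / Σ λ:
  PC1: 52/96 = 0.5417
  PC2: 30/96 = 0.3125
  PC3: 14/96 = 0.1458

Step 3 — cumulative fraction after k components = (λ_1 + ... + λ_k) / Σ λ:
  k = 1: 52/96 = 0.5417
  k = 2: (52 + 30)/96 = 82/96 = 0.8542
  k = 3: (52 + 30 + 14)/96 = 96/96 = 1

Summary (fraction, with percent):

explained: PC1 0.5417 (54.17%), PC2 0.3125 (31.25%), PC3 0.1458 (14.58%);  cumulative: 0.5417, 0.8542, 1


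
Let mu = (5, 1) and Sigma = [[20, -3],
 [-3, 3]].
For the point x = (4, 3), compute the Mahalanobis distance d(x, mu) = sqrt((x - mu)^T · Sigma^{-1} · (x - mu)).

Step 1 — centre the observation: (x - mu) = (-1, 2).

Step 2 — invert Sigma. det(Sigma) = 20·3 - (-3)² = 51.
  Sigma^{-1} = (1/det) · [[d, -b], [-b, a]] = [[0.0588, 0.0588],
 [0.0588, 0.3922]].

Step 3 — form the quadratic (x - mu)^T · Sigma^{-1} · (x - mu):
  Sigma^{-1} · (x - mu) = (0.0588, 0.7255).
  (x - mu)^T · [Sigma^{-1} · (x - mu)] = (-1)·(0.0588) + (2)·(0.7255) = 1.3922.

Step 4 — take square root: d = √(1.3922) ≈ 1.1799.

d(x, mu) = √(1.3922) ≈ 1.1799


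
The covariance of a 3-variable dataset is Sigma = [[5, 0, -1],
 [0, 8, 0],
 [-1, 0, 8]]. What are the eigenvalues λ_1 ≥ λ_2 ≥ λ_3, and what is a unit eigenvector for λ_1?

Step 1 — characteristic polynomial p(λ) = det(λI - Sigma) = λ³ - tr·λ² + c_1·λ - det, where tr = trace, c_1 = sum of the principal 2×2 minors, det = det(Sigma):
  tr = 5 + 8 + 8 = 21,
  c_1 = (5·8 - (0)²) + (5·8 - (-1)²) + (8·8 - (0)²) = 40 + 39 + 64 = 143,
  det = 5·(8·8 - (0)²) - (0)·((0)·8 - (0)·(-1)) + (-1)·((0)·(0) - 8·(-1)) = 5·(64) - (0)·(0) + (-1)·(8) = 312.
  So p(λ) = λ³ - 21λ² + 143λ - 312.
Step 2 — look for an integer root (rational root theorem: any rational root is an integer divisor of 312). Testing λ = 8:
  p(8) = 512 - 1344 + 1144 - 312 = 0  ✓
  Dividing out (λ - 8): p(λ) = (λ - 8)(λ² - 13λ + 39).
Step 3 — remaining eigenvalues from the quadratic λ² - 13λ + 39 = 0:
  Δ = 13² - 4·39 = 169 - 156 = 13,  λ = (13 ± √13)/2 = (13 ± 3.6056)/2 ≈ 8.3028 or 4.6972.
  Sorted: λ_1 = 8.3028,  λ_2 = 8,  λ_3 = 4.6972  (check: sum = 21 = tr ✓).

Step 4 — unit eigenvector for λ_1 ≈ 8.3028: v spans the null space of (Sigma - λ_1 I), whose rows are
  r_1 = (-3.3028, 0, -1),  r_2 = (0, -0.3028, 0),  r_3 = (-1, 0, -0.3028).
  v is orthogonal to every row, so take v ∝ r_1 × r_2 = ((0)·(0) - (-1)·(-0.3028), (-1)·(0) - (-3.3028)·(0), (-3.3028)·(-0.3028) - (0)·(0)) ≈ (-0.3028, 0, 1).
  Rescale (multiply by -1 so the first nonzero entry is positive): u = (0.3028, 0, -1).
  ||u|| = √((0.3028)² + (0)² + (-1)²) = √(1.0917) ≈ 1.0448,  v_1 = u/||u|| ≈ (0.2898, 0, -0.9571) (||v_1|| = 1).

λ_1 = 8.3028,  λ_2 = 8,  λ_3 = 4.6972;  v_1 ≈ (0.2898, 0, -0.9571)


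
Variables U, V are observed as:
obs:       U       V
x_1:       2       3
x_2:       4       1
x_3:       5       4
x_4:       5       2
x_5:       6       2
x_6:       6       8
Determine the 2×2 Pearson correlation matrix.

Step 1 — column means:
  mean(U) = (2 + 4 + 5 + 5 + 6 + 6) / 6 = 28/6 = 4.6667
  mean(V) = (3 + 1 + 4 + 2 + 2 + 8) / 6 = 20/6 = 3.3333

Step 2 — sample variances and covariances s[i,j] = (1/(n-1)) · Σ_k (x_{k,i} - mean_i) · (x_{k,j} - mean_j), with n-1 = 5:
  s[U,U] = ((-2.6667)·(-2.6667) + (-0.6667)·(-0.6667) + (0.3333)·(0.3333) + (0.3333)·(0.3333) + (1.3333)·(1.3333) + (1.3333)·(1.3333)) / 5 = 11.3333/5 = 2.2667
  s[U,V] = ((-2.6667)·(-0.3333) + (-0.6667)·(-2.3333) + (0.3333)·(0.6667) + (0.3333)·(-1.3333) + (1.3333)·(-1.3333) + (1.3333)·(4.6667)) / 5 = 6.6667/5 = 1.3333
  s[V,V] = ((-0.3333)·(-0.3333) + (-2.3333)·(-2.3333) + (0.6667)·(0.6667) + (-1.3333)·(-1.3333) + (-1.3333)·(-1.3333) + (4.6667)·(4.6667)) / 5 = 31.3333/5 = 6.2667
  Sample standard deviations s_i = √(s[i,i]):
  s(U) = √(2.2667) = 1.5055
  s(V) = √(6.2667) = 2.5033

Step 3 — r_{ij} = s_{ij} / (s_i · s_j):
  r[U,U] = 1 (diagonal).
  r[U,V] = 1.3333 / (1.5055 · 2.5033) = 1.3333 / 3.7689 = 0.3538
  r[V,V] = 1 (diagonal).

R is symmetric with unit diagonal. Assembling:

R = [[1, 0.3538],
 [0.3538, 1]]


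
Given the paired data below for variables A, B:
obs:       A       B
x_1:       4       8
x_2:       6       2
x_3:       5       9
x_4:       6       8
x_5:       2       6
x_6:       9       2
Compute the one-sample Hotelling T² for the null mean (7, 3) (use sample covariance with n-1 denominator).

Step 1 — sample mean vector:
  mean(A) = (4 + 6 + 5 + 6 + 2 + 9) / 6 = 32/6 = 5.3333
  mean(B) = (8 + 2 + 9 + 8 + 6 + 2) / 6 = 35/6 = 5.8333
  x̄ = (5.3333, 5.8333),  deviation x̄ - mu_0 = (5.3333, 5.8333) - (7, 3) = (-1.6667, 2.8333).

Step 2 — sample covariance matrix, S[i,j] = (1/(n-1)) · Σ_k (x_{k,i} - mean_i) · (x_{k,j} - mean_j), divisor n-1 = 5:
  S[A,A] = ((-1.3333)·(-1.3333) + (0.6667)·(0.6667) + (-0.3333)·(-0.3333) + (0.6667)·(0.6667) + (-3.3333)·(-3.3333) + (3.6667)·(3.6667)) / 5 = 27.3333/5 = 5.4667
  S[A,B] = ((-1.3333)·(2.1667) + (0.6667)·(-3.8333) + (-0.3333)·(3.1667) + (0.6667)·(2.1667) + (-3.3333)·(0.1667) + (3.6667)·(-3.8333)) / 5 = -19.6667/5 = -3.9333
  S[B,B] = ((2.1667)·(2.1667) + (-3.8333)·(-3.8333) + (3.1667)·(3.1667) + (2.1667)·(2.1667) + (0.1667)·(0.1667) + (-3.8333)·(-3.8333)) / 5 = 48.8333/5 = 9.7667
  S = [[5.4667, -3.9333],
 [-3.9333, 9.7667]].

Step 3 — invert S. det(S) = 5.4667·9.7667 - (-3.9333)² = 37.92.
  S^{-1} = (1/det) · [[d, -b], [-b, a]] = [[0.2576, 0.1037],
 [0.1037, 0.1442]].

Step 4 — quadratic form (x̄ - mu_0)^T · S^{-1} · (x̄ - mu_0):
  S^{-1} · (x̄ - mu_0) = (-0.1354, 0.2356),
  (x̄ - mu_0)^T · [...] = (-1.6667)·(-0.1354) + (2.8333)·(0.2356) = 0.8931.

Step 5 — scale by n: T² = 6 · 0.8931 = 5.3586.

T² ≈ 5.3586


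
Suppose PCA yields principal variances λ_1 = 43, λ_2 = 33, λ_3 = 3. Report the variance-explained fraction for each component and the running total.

Step 1 — total variance = trace(Sigma) = Σ λ_i = 43 + 33 + 3 = 79.

Step 2 — fraction explained by component i = λ_i / Σ λ:
  PC1: 43/79 = 0.5443
  PC2: 33/79 = 0.4177
  PC3: 3/79 = 0.038

Step 3 — cumulative fraction after k components = (λ_1 + ... + λ_k) / Σ λ:
  k = 1: 43/79 = 0.5443
  k = 2: (43 + 33)/79 = 76/79 = 0.962
  k = 3: (43 + 33 + 3)/79 = 79/79 = 1

Summary (fraction, with percent):

explained: PC1 0.5443 (54.43%), PC2 0.4177 (41.77%), PC3 0.038 (3.8%);  cumulative: 0.5443, 0.962, 1


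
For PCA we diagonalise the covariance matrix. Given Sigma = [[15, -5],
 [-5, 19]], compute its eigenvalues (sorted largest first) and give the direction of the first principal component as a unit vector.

Step 1 — characteristic polynomial of 2×2 Sigma:
  det(Sigma - λI) = λ² - trace · λ + det = 0.
  trace = 15 + 19 = 34, det = 15·19 - (-5)² = 260.
Step 2 — discriminant:
  Δ = trace² - 4·det = 1156 - 1040 = 116.
Step 3 — eigenvalues:
  λ = (trace ± √Δ)/2 = (34 ± 10.7703)/2,
  λ_1 = 22.3852,  λ_2 = 11.6148.

Step 4 — unit eigenvector for λ_1: solve (Sigma - λ_1 I)v = 0. First row:
  (15 - 22.3852)·v_x + (-5)·v_y = 0, i.e. (-7.3852)·v_x + (-5)·v_y = 0,
  so v ∝ (b, λ_1 - a) = (-5, 7.3852); multiply by -1 so the first entry is positive: u = (5, -7.3852).
  ||u|| = √((5)² + (-7.3852)²) = √(79.5407) ≈ 8.9186,
  v_1 = u/||u|| ≈ (0.5606, -0.8281) (||v_1|| = 1).

λ_1 = 22.3852,  λ_2 = 11.6148;  v_1 ≈ (0.5606, -0.8281)


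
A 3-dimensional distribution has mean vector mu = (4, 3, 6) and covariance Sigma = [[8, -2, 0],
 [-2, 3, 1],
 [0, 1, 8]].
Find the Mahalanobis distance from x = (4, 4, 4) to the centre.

Step 1 — centre the observation: (x - mu) = (0, 1, -2).

Step 2 — invert Sigma (cofactor / det for 3×3, or solve directly):
  Sigma^{-1} = [[0.1513, 0.1053, -0.0132],
 [0.1053, 0.4211, -0.0526],
 [-0.0132, -0.0526, 0.1316]].

Step 3 — form the quadratic (x - mu)^T · Sigma^{-1} · (x - mu):
  Sigma^{-1} · (x - mu) = (0.1316, 0.5263, -0.3158).
  (x - mu)^T · [Sigma^{-1} · (x - mu)] = (0)·(0.1316) + (1)·(0.5263) + (-2)·(-0.3158) = 1.1579.

Step 4 — take square root: d = √(1.1579) ≈ 1.0761.

d(x, mu) = √(1.1579) ≈ 1.0761


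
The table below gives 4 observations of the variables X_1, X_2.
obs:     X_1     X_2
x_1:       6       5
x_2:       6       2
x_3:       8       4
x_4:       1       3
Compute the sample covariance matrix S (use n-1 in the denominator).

Step 1 — column means:
  mean(X_1) = (6 + 6 + 8 + 1) / 4 = 21/4 = 5.25
  mean(X_2) = (5 + 2 + 4 + 3) / 4 = 14/4 = 3.5

Step 2 — sample covariance S[i,j] = (1/(n-1)) · Σ_k (x_{k,i} - mean_i) · (x_{k,j} - mean_j), with n-1 = 3.
  S[X_1,X_1] = ((0.75)·(0.75) + (0.75)·(0.75) + (2.75)·(2.75) + (-4.25)·(-4.25)) / 3 = 26.75/3 = 8.9167
  S[X_1,X_2] = ((0.75)·(1.5) + (0.75)·(-1.5) + (2.75)·(0.5) + (-4.25)·(-0.5)) / 3 = 3.5/3 = 1.1667
  S[X_2,X_2] = ((1.5)·(1.5) + (-1.5)·(-1.5) + (0.5)·(0.5) + (-0.5)·(-0.5)) / 3 = 5/3 = 1.6667

S is symmetric (S[j,i] = S[i,j]). Assembling:

S = [[8.9167, 1.1667],
 [1.1667, 1.6667]]


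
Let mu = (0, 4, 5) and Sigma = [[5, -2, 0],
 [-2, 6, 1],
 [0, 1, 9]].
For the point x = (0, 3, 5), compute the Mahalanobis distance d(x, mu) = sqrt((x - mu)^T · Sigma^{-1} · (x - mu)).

Step 1 — centre the observation: (x - mu) = (0, -1, 0).

Step 2 — invert Sigma (cofactor / det for 3×3, or solve directly):
  Sigma^{-1} = [[0.2314, 0.0786, -0.0087],
 [0.0786, 0.1965, -0.0218],
 [-0.0087, -0.0218, 0.1135]].

Step 3 — form the quadratic (x - mu)^T · Sigma^{-1} · (x - mu):
  Sigma^{-1} · (x - mu) = (-0.0786, -0.1965, 0.0218).
  (x - mu)^T · [Sigma^{-1} · (x - mu)] = (0)·(-0.0786) + (-1)·(-0.1965) + (0)·(0.0218) = 0.1965.

Step 4 — take square root: d = √(0.1965) ≈ 0.4433.

d(x, mu) = √(0.1965) ≈ 0.4433


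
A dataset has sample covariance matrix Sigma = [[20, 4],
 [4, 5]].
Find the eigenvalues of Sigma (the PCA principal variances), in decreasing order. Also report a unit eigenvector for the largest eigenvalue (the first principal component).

Step 1 — characteristic polynomial of 2×2 Sigma:
  det(Sigma - λI) = λ² - trace · λ + det = 0.
  trace = 20 + 5 = 25, det = 20·5 - (4)² = 84.
Step 2 — discriminant:
  Δ = trace² - 4·det = 625 - 336 = 289.
Step 3 — eigenvalues:
  λ = (trace ± √Δ)/2 = (25 ± 17)/2,
  λ_1 = 21,  λ_2 = 4.

Step 4 — unit eigenvector for λ_1: solve (Sigma - λ_1 I)v = 0. First row:
  (20 - 21)·v_x + (4)·v_y = 0, i.e. (-1)·v_x + (4)·v_y = 0,
  so v ∝ (b, λ_1 - a) = (4, 1) = u.
  ||u|| = √((4)² + (1)²) = √(17) ≈ 4.1231,
  v_1 = u/||u|| ≈ (0.9701, 0.2425) (||v_1|| = 1).

λ_1 = 21,  λ_2 = 4;  v_1 ≈ (0.9701, 0.2425)


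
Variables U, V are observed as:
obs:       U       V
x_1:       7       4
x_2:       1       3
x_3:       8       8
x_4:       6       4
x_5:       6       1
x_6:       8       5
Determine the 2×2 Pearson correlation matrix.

Step 1 — column means:
  mean(U) = (7 + 1 + 8 + 6 + 6 + 8) / 6 = 36/6 = 6
  mean(V) = (4 + 3 + 8 + 4 + 1 + 5) / 6 = 25/6 = 4.1667

Step 2 — sample variances and covariances s[i,j] = (1/(n-1)) · Σ_k (x_{k,i} - mean_i) · (x_{k,j} - mean_j), with n-1 = 5:
  s[U,U] = ((1)·(1) + (-5)·(-5) + (2)·(2) + (0)·(0) + (0)·(0) + (2)·(2)) / 5 = 34/5 = 6.8
  s[U,V] = ((1)·(-0.1667) + (-5)·(-1.1667) + (2)·(3.8333) + (0)·(-0.1667) + (0)·(-3.1667) + (2)·(0.8333)) / 5 = 15/5 = 3
  s[V,V] = ((-0.1667)·(-0.1667) + (-1.1667)·(-1.1667) + (3.8333)·(3.8333) + (-0.1667)·(-0.1667) + (-3.1667)·(-3.1667) + (0.8333)·(0.8333)) / 5 = 26.8333/5 = 5.3667
  Sample standard deviations s_i = √(s[i,i]):
  s(U) = √(6.8) = 2.6077
  s(V) = √(5.3667) = 2.3166

Step 3 — r_{ij} = s_{ij} / (s_i · s_j):
  r[U,U] = 1 (diagonal).
  r[U,V] = 3 / (2.6077 · 2.3166) = 3 / 6.041 = 0.4966
  r[V,V] = 1 (diagonal).

R is symmetric with unit diagonal. Assembling:

R = [[1, 0.4966],
 [0.4966, 1]]


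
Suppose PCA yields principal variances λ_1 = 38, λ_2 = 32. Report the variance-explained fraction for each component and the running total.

Step 1 — total variance = trace(Sigma) = Σ λ_i = 38 + 32 = 70.

Step 2 — fraction explained by component i = λ_i / Σ λ:
  PC1: 38/70 = 0.5429
  PC2: 32/70 = 0.4571

Step 3 — cumulative fraction after k components = (λ_1 + ... + λ_k) / Σ λ:
  k = 1: 38/70 = 0.5429
  k = 2: (38 + 32)/70 = 70/70 = 1

Summary (fraction, with percent):

explained: PC1 0.5429 (54.29%), PC2 0.4571 (45.71%);  cumulative: 0.5429, 1


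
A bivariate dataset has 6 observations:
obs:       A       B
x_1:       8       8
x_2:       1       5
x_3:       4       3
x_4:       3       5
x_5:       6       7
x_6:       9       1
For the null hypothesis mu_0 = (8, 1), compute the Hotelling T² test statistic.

Step 1 — sample mean vector:
  mean(A) = (8 + 1 + 4 + 3 + 6 + 9) / 6 = 31/6 = 5.1667
  mean(B) = (8 + 5 + 3 + 5 + 7 + 1) / 6 = 29/6 = 4.8333
  x̄ = (5.1667, 4.8333),  deviation x̄ - mu_0 = (5.1667, 4.8333) - (8, 1) = (-2.8333, 3.8333).

Step 2 — sample covariance matrix, S[i,j] = (1/(n-1)) · Σ_k (x_{k,i} - mean_i) · (x_{k,j} - mean_j), divisor n-1 = 5:
  S[A,A] = ((2.8333)·(2.8333) + (-4.1667)·(-4.1667) + (-1.1667)·(-1.1667) + (-2.1667)·(-2.1667) + (0.8333)·(0.8333) + (3.8333)·(3.8333)) / 5 = 46.8333/5 = 9.3667
  S[A,B] = ((2.8333)·(3.1667) + (-4.1667)·(0.1667) + (-1.1667)·(-1.8333) + (-2.1667)·(0.1667) + (0.8333)·(2.1667) + (3.8333)·(-3.8333)) / 5 = -2.8333/5 = -0.5667
  S[B,B] = ((3.1667)·(3.1667) + (0.1667)·(0.1667) + (-1.8333)·(-1.8333) + (0.1667)·(0.1667) + (2.1667)·(2.1667) + (-3.8333)·(-3.8333)) / 5 = 32.8333/5 = 6.5667
  S = [[9.3667, -0.5667],
 [-0.5667, 6.5667]].

Step 3 — invert S. det(S) = 9.3667·6.5667 - (-0.5667)² = 61.1867.
  S^{-1} = (1/det) · [[d, -b], [-b, a]] = [[0.1073, 0.0093],
 [0.0093, 0.1531]].

Step 4 — quadratic form (x̄ - mu_0)^T · S^{-1} · (x̄ - mu_0):
  S^{-1} · (x̄ - mu_0) = (-0.2686, 0.5606),
  (x̄ - mu_0)^T · [...] = (-2.8333)·(-0.2686) + (3.8333)·(0.5606) = 2.9099.

Step 5 — scale by n: T² = 6 · 2.9099 = 17.4591.

T² ≈ 17.4591


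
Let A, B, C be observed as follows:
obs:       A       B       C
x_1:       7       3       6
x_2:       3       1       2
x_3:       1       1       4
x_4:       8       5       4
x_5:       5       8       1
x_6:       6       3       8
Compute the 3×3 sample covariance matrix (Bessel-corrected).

Step 1 — column means:
  mean(A) = (7 + 3 + 1 + 8 + 5 + 6) / 6 = 30/6 = 5
  mean(B) = (3 + 1 + 1 + 5 + 8 + 3) / 6 = 21/6 = 3.5
  mean(C) = (6 + 2 + 4 + 4 + 1 + 8) / 6 = 25/6 = 4.1667

Step 2 — sample covariance S[i,j] = (1/(n-1)) · Σ_k (x_{k,i} - mean_i) · (x_{k,j} - mean_j), with n-1 = 5.
  S[A,A] = ((2)·(2) + (-2)·(-2) + (-4)·(-4) + (3)·(3) + (0)·(0) + (1)·(1)) / 5 = 34/5 = 6.8
  S[A,B] = ((2)·(-0.5) + (-2)·(-2.5) + (-4)·(-2.5) + (3)·(1.5) + (0)·(4.5) + (1)·(-0.5)) / 5 = 18/5 = 3.6
  S[A,C] = ((2)·(1.8333) + (-2)·(-2.1667) + (-4)·(-0.1667) + (3)·(-0.1667) + (0)·(-3.1667) + (1)·(3.8333)) / 5 = 12/5 = 2.4
  S[B,B] = ((-0.5)·(-0.5) + (-2.5)·(-2.5) + (-2.5)·(-2.5) + (1.5)·(1.5) + (4.5)·(4.5) + (-0.5)·(-0.5)) / 5 = 35.5/5 = 7.1
  S[B,C] = ((-0.5)·(1.8333) + (-2.5)·(-2.1667) + (-2.5)·(-0.1667) + (1.5)·(-0.1667) + (4.5)·(-3.1667) + (-0.5)·(3.8333)) / 5 = -11.5/5 = -2.3
  S[C,C] = ((1.8333)·(1.8333) + (-2.1667)·(-2.1667) + (-0.1667)·(-0.1667) + (-0.1667)·(-0.1667) + (-3.1667)·(-3.1667) + (3.8333)·(3.8333)) / 5 = 32.8333/5 = 6.5667

S is symmetric (S[j,i] = S[i,j]). Assembling:

S = [[6.8, 3.6, 2.4],
 [3.6, 7.1, -2.3],
 [2.4, -2.3, 6.5667]]


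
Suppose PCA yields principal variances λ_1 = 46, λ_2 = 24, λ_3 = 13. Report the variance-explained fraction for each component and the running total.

Step 1 — total variance = trace(Sigma) = Σ λ_i = 46 + 24 + 13 = 83.

Step 2 — fraction explained by component i = λ_i / Σ λ:
  PC1: 46/83 = 0.5542
  PC2: 24/83 = 0.2892
  PC3: 13/83 = 0.1566

Step 3 — cumulative fraction after k components = (λ_1 + ... + λ_k) / Σ λ:
  k = 1: 46/83 = 0.5542
  k = 2: (46 + 24)/83 = 70/83 = 0.8434
  k = 3: (46 + 24 + 13)/83 = 83/83 = 1

Summary (fraction, with percent):

explained: PC1 0.5542 (55.42%), PC2 0.2892 (28.92%), PC3 0.1566 (15.66%);  cumulative: 0.5542, 0.8434, 1


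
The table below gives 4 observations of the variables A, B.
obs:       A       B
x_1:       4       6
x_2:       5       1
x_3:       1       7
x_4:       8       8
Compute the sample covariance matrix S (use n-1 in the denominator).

Step 1 — column means:
  mean(A) = (4 + 5 + 1 + 8) / 4 = 18/4 = 4.5
  mean(B) = (6 + 1 + 7 + 8) / 4 = 22/4 = 5.5

Step 2 — sample covariance S[i,j] = (1/(n-1)) · Σ_k (x_{k,i} - mean_i) · (x_{k,j} - mean_j), with n-1 = 3.
  S[A,A] = ((-0.5)·(-0.5) + (0.5)·(0.5) + (-3.5)·(-3.5) + (3.5)·(3.5)) / 3 = 25/3 = 8.3333
  S[A,B] = ((-0.5)·(0.5) + (0.5)·(-4.5) + (-3.5)·(1.5) + (3.5)·(2.5)) / 3 = 1/3 = 0.3333
  S[B,B] = ((0.5)·(0.5) + (-4.5)·(-4.5) + (1.5)·(1.5) + (2.5)·(2.5)) / 3 = 29/3 = 9.6667

S is symmetric (S[j,i] = S[i,j]). Assembling:

S = [[8.3333, 0.3333],
 [0.3333, 9.6667]]


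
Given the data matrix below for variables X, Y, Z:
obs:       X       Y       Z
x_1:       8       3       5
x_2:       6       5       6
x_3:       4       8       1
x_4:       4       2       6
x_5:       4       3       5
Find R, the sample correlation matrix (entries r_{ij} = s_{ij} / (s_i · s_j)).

Step 1 — column means:
  mean(X) = (8 + 6 + 4 + 4 + 4) / 5 = 26/5 = 5.2
  mean(Y) = (3 + 5 + 8 + 2 + 3) / 5 = 21/5 = 4.2
  mean(Z) = (5 + 6 + 1 + 6 + 5) / 5 = 23/5 = 4.6

Step 2 — sample variances and covariances s[i,j] = (1/(n-1)) · Σ_k (x_{k,i} - mean_i) · (x_{k,j} - mean_j), with n-1 = 4:
  s[X,X] = ((2.8)·(2.8) + (0.8)·(0.8) + (-1.2)·(-1.2) + (-1.2)·(-1.2) + (-1.2)·(-1.2)) / 4 = 12.8/4 = 3.2
  s[X,Y] = ((2.8)·(-1.2) + (0.8)·(0.8) + (-1.2)·(3.8) + (-1.2)·(-2.2) + (-1.2)·(-1.2)) / 4 = -3.2/4 = -0.8
  s[X,Z] = ((2.8)·(0.4) + (0.8)·(1.4) + (-1.2)·(-3.6) + (-1.2)·(1.4) + (-1.2)·(0.4)) / 4 = 4.4/4 = 1.1
  s[Y,Y] = ((-1.2)·(-1.2) + (0.8)·(0.8) + (3.8)·(3.8) + (-2.2)·(-2.2) + (-1.2)·(-1.2)) / 4 = 22.8/4 = 5.7
  s[Y,Z] = ((-1.2)·(0.4) + (0.8)·(1.4) + (3.8)·(-3.6) + (-2.2)·(1.4) + (-1.2)·(0.4)) / 4 = -16.6/4 = -4.15
  s[Z,Z] = ((0.4)·(0.4) + (1.4)·(1.4) + (-3.6)·(-3.6) + (1.4)·(1.4) + (0.4)·(0.4)) / 4 = 17.2/4 = 4.3
  Sample standard deviations s_i = √(s[i,i]):
  s(X) = √(3.2) = 1.7889
  s(Y) = √(5.7) = 2.3875
  s(Z) = √(4.3) = 2.0736

Step 3 — r_{ij} = s_{ij} / (s_i · s_j):
  r[X,X] = 1 (diagonal).
  r[X,Y] = -0.8 / (1.7889 · 2.3875) = -0.8 / 4.2708 = -0.1873
  r[X,Z] = 1.1 / (1.7889 · 2.0736) = 1.1 / 3.7094 = 0.2965
  r[Y,Y] = 1 (diagonal).
  r[Y,Z] = -4.15 / (2.3875 · 2.0736) = -4.15 / 4.9508 = -0.8383
  r[Z,Z] = 1 (diagonal).

R is symmetric with unit diagonal. Assembling:

R = [[1, -0.1873, 0.2965],
 [-0.1873, 1, -0.8383],
 [0.2965, -0.8383, 1]]


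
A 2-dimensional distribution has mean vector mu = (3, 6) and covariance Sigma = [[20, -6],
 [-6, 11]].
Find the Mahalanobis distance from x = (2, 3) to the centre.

Step 1 — centre the observation: (x - mu) = (-1, -3).

Step 2 — invert Sigma. det(Sigma) = 20·11 - (-6)² = 184.
  Sigma^{-1} = (1/det) · [[d, -b], [-b, a]] = [[0.0598, 0.0326],
 [0.0326, 0.1087]].

Step 3 — form the quadratic (x - mu)^T · Sigma^{-1} · (x - mu):
  Sigma^{-1} · (x - mu) = (-0.1576, -0.3587).
  (x - mu)^T · [Sigma^{-1} · (x - mu)] = (-1)·(-0.1576) + (-3)·(-0.3587) = 1.2337.

Step 4 — take square root: d = √(1.2337) ≈ 1.1107.

d(x, mu) = √(1.2337) ≈ 1.1107


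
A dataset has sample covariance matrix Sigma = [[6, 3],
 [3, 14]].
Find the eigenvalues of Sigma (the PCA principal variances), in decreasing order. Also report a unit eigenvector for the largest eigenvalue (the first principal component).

Step 1 — characteristic polynomial of 2×2 Sigma:
  det(Sigma - λI) = λ² - trace · λ + det = 0.
  trace = 6 + 14 = 20, det = 6·14 - (3)² = 75.
Step 2 — discriminant:
  Δ = trace² - 4·det = 400 - 300 = 100.
Step 3 — eigenvalues:
  λ = (trace ± √Δ)/2 = (20 ± 10)/2,
  λ_1 = 15,  λ_2 = 5.

Step 4 — unit eigenvector for λ_1: solve (Sigma - λ_1 I)v = 0. First row:
  (6 - 15)·v_x + (3)·v_y = 0, i.e. (-9)·v_x + (3)·v_y = 0,
  so v ∝ (b, λ_1 - a) = (3, 9) = u.
  ||u|| = √((3)² + (9)²) = √(90) ≈ 9.4868,
  v_1 = u/||u|| ≈ (0.3162, 0.9487) (||v_1|| = 1).

λ_1 = 15,  λ_2 = 5;  v_1 ≈ (0.3162, 0.9487)


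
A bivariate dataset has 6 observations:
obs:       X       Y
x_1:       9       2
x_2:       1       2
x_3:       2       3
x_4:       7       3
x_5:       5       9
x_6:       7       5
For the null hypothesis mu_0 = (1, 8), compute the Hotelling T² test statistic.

Step 1 — sample mean vector:
  mean(X) = (9 + 1 + 2 + 7 + 5 + 7) / 6 = 31/6 = 5.1667
  mean(Y) = (2 + 2 + 3 + 3 + 9 + 5) / 6 = 24/6 = 4
  x̄ = (5.1667, 4),  deviation x̄ - mu_0 = (5.1667, 4) - (1, 8) = (4.1667, -4).

Step 2 — sample covariance matrix, S[i,j] = (1/(n-1)) · Σ_k (x_{k,i} - mean_i) · (x_{k,j} - mean_j), divisor n-1 = 5:
  S[X,X] = ((3.8333)·(3.8333) + (-4.1667)·(-4.1667) + (-3.1667)·(-3.1667) + (1.8333)·(1.8333) + (-0.1667)·(-0.1667) + (1.8333)·(1.8333)) / 5 = 48.8333/5 = 9.7667
  S[X,Y] = ((3.8333)·(-2) + (-4.1667)·(-2) + (-3.1667)·(-1) + (1.8333)·(-1) + (-0.1667)·(5) + (1.8333)·(1)) / 5 = 3/5 = 0.6
  S[Y,Y] = ((-2)·(-2) + (-2)·(-2) + (-1)·(-1) + (-1)·(-1) + (5)·(5) + (1)·(1)) / 5 = 36/5 = 7.2
  S = [[9.7667, 0.6],
 [0.6, 7.2]].

Step 3 — invert S. det(S) = 9.7667·7.2 - (0.6)² = 69.96.
  S^{-1} = (1/det) · [[d, -b], [-b, a]] = [[0.1029, -0.0086],
 [-0.0086, 0.1396]].

Step 4 — quadratic form (x̄ - mu_0)^T · S^{-1} · (x̄ - mu_0):
  S^{-1} · (x̄ - mu_0) = (0.4631, -0.5941),
  (x̄ - mu_0)^T · [...] = (4.1667)·(0.4631) + (-4)·(-0.5941) = 4.3063.

Step 5 — scale by n: T² = 6 · 4.3063 = 25.8376.

T² ≈ 25.8376


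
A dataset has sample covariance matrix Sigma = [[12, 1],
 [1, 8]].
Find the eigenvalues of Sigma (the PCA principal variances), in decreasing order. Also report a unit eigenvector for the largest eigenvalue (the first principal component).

Step 1 — characteristic polynomial of 2×2 Sigma:
  det(Sigma - λI) = λ² - trace · λ + det = 0.
  trace = 12 + 8 = 20, det = 12·8 - (1)² = 95.
Step 2 — discriminant:
  Δ = trace² - 4·det = 400 - 380 = 20.
Step 3 — eigenvalues:
  λ = (trace ± √Δ)/2 = (20 ± 4.4721)/2,
  λ_1 = 12.2361,  λ_2 = 7.7639.

Step 4 — unit eigenvector for λ_1: solve (Sigma - λ_1 I)v = 0. First row:
  (12 - 12.2361)·v_x + (1)·v_y = 0, i.e. (-0.2361)·v_x + (1)·v_y = 0,
  so v ∝ (b, λ_1 - a) = (1, 0.2361) = u.
  ||u|| = √((1)² + (0.2361)²) = √(1.0557) ≈ 1.0275,
  v_1 = u/||u|| ≈ (0.9732, 0.2298) (||v_1|| = 1).

λ_1 = 12.2361,  λ_2 = 7.7639;  v_1 ≈ (0.9732, 0.2298)


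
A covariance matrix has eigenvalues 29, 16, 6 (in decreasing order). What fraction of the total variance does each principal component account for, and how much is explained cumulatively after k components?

Step 1 — total variance = trace(Sigma) = Σ λ_i = 29 + 16 + 6 = 51.

Step 2 — fraction explained by component i = λ_i / Σ λ:
  PC1: 29/51 = 0.5686
  PC2: 16/51 = 0.3137
  PC3: 6/51 = 0.1176

Step 3 — cumulative fraction after k components = (λ_1 + ... + λ_k) / Σ λ:
  k = 1: 29/51 = 0.5686
  k = 2: (29 + 16)/51 = 45/51 = 0.8824
  k = 3: (29 + 16 + 6)/51 = 51/51 = 1

Summary (fraction, with percent):

explained: PC1 0.5686 (56.86%), PC2 0.3137 (31.37%), PC3 0.1176 (11.76%);  cumulative: 0.5686, 0.8824, 1


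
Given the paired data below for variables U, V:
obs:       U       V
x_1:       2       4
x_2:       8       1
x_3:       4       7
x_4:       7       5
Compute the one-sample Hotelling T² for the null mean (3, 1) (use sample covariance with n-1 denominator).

Step 1 — sample mean vector:
  mean(U) = (2 + 8 + 4 + 7) / 4 = 21/4 = 5.25
  mean(V) = (4 + 1 + 7 + 5) / 4 = 17/4 = 4.25
  x̄ = (5.25, 4.25),  deviation x̄ - mu_0 = (5.25, 4.25) - (3, 1) = (2.25, 3.25).

Step 2 — sample covariance matrix, S[i,j] = (1/(n-1)) · Σ_k (x_{k,i} - mean_i) · (x_{k,j} - mean_j), divisor n-1 = 3:
  S[U,U] = ((-3.25)·(-3.25) + (2.75)·(2.75) + (-1.25)·(-1.25) + (1.75)·(1.75)) / 3 = 22.75/3 = 7.5833
  S[U,V] = ((-3.25)·(-0.25) + (2.75)·(-3.25) + (-1.25)·(2.75) + (1.75)·(0.75)) / 3 = -10.25/3 = -3.4167
  S[V,V] = ((-0.25)·(-0.25) + (-3.25)·(-3.25) + (2.75)·(2.75) + (0.75)·(0.75)) / 3 = 18.75/3 = 6.25
  S = [[7.5833, -3.4167],
 [-3.4167, 6.25]].

Step 3 — invert S. det(S) = 7.5833·6.25 - (-3.4167)² = 35.7222.
  S^{-1} = (1/det) · [[d, -b], [-b, a]] = [[0.175, 0.0956],
 [0.0956, 0.2123]].

Step 4 — quadratic form (x̄ - mu_0)^T · S^{-1} · (x̄ - mu_0):
  S^{-1} · (x̄ - mu_0) = (0.7045, 0.9051),
  (x̄ - mu_0)^T · [...] = (2.25)·(0.7045) + (3.25)·(0.9051) = 4.5268.

Step 5 — scale by n: T² = 4 · 4.5268 = 18.1073.

T² ≈ 18.1073


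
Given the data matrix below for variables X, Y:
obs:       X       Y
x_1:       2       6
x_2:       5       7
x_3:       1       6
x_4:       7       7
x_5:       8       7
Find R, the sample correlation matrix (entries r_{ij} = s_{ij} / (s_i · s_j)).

Step 1 — column means:
  mean(X) = (2 + 5 + 1 + 7 + 8) / 5 = 23/5 = 4.6
  mean(Y) = (6 + 7 + 6 + 7 + 7) / 5 = 33/5 = 6.6

Step 2 — sample variances and covariances s[i,j] = (1/(n-1)) · Σ_k (x_{k,i} - mean_i) · (x_{k,j} - mean_j), with n-1 = 4:
  s[X,X] = ((-2.6)·(-2.6) + (0.4)·(0.4) + (-3.6)·(-3.6) + (2.4)·(2.4) + (3.4)·(3.4)) / 4 = 37.2/4 = 9.3
  s[X,Y] = ((-2.6)·(-0.6) + (0.4)·(0.4) + (-3.6)·(-0.6) + (2.4)·(0.4) + (3.4)·(0.4)) / 4 = 6.2/4 = 1.55
  s[Y,Y] = ((-0.6)·(-0.6) + (0.4)·(0.4) + (-0.6)·(-0.6) + (0.4)·(0.4) + (0.4)·(0.4)) / 4 = 1.2/4 = 0.3
  Sample standard deviations s_i = √(s[i,i]):
  s(X) = √(9.3) = 3.0496
  s(Y) = √(0.3) = 0.5477

Step 3 — r_{ij} = s_{ij} / (s_i · s_j):
  r[X,X] = 1 (diagonal).
  r[X,Y] = 1.55 / (3.0496 · 0.5477) = 1.55 / 1.6703 = 0.928
  r[Y,Y] = 1 (diagonal).

R is symmetric with unit diagonal. Assembling:

R = [[1, 0.928],
 [0.928, 1]]


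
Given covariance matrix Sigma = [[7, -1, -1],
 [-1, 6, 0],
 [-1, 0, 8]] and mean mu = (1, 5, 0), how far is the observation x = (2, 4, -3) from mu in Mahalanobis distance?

Step 1 — centre the observation: (x - mu) = (1, -1, -3).

Step 2 — invert Sigma (cofactor / det for 3×3, or solve directly):
  Sigma^{-1} = [[0.1491, 0.0248, 0.0186],
 [0.0248, 0.1708, 0.0031],
 [0.0186, 0.0031, 0.1273]].

Step 3 — form the quadratic (x - mu)^T · Sigma^{-1} · (x - mu):
  Sigma^{-1} · (x - mu) = (0.0683, -0.1553, -0.3665).
  (x - mu)^T · [Sigma^{-1} · (x - mu)] = (1)·(0.0683) + (-1)·(-0.1553) + (-3)·(-0.3665) = 1.323.

Step 4 — take square root: d = √(1.323) ≈ 1.1502.

d(x, mu) = √(1.323) ≈ 1.1502


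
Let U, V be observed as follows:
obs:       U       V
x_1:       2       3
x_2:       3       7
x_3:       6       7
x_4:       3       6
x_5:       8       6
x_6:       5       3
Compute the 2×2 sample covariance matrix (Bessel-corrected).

Step 1 — column means:
  mean(U) = (2 + 3 + 6 + 3 + 8 + 5) / 6 = 27/6 = 4.5
  mean(V) = (3 + 7 + 7 + 6 + 6 + 3) / 6 = 32/6 = 5.3333

Step 2 — sample covariance S[i,j] = (1/(n-1)) · Σ_k (x_{k,i} - mean_i) · (x_{k,j} - mean_j), with n-1 = 5.
  S[U,U] = ((-2.5)·(-2.5) + (-1.5)·(-1.5) + (1.5)·(1.5) + (-1.5)·(-1.5) + (3.5)·(3.5) + (0.5)·(0.5)) / 5 = 25.5/5 = 5.1
  S[U,V] = ((-2.5)·(-2.3333) + (-1.5)·(1.6667) + (1.5)·(1.6667) + (-1.5)·(0.6667) + (3.5)·(0.6667) + (0.5)·(-2.3333)) / 5 = 6/5 = 1.2
  S[V,V] = ((-2.3333)·(-2.3333) + (1.6667)·(1.6667) + (1.6667)·(1.6667) + (0.6667)·(0.6667) + (0.6667)·(0.6667) + (-2.3333)·(-2.3333)) / 5 = 17.3333/5 = 3.4667

S is symmetric (S[j,i] = S[i,j]). Assembling:

S = [[5.1, 1.2],
 [1.2, 3.4667]]


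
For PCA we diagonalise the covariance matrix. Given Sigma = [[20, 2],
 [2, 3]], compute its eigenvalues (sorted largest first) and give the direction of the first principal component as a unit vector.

Step 1 — characteristic polynomial of 2×2 Sigma:
  det(Sigma - λI) = λ² - trace · λ + det = 0.
  trace = 20 + 3 = 23, det = 20·3 - (2)² = 56.
Step 2 — discriminant:
  Δ = trace² - 4·det = 529 - 224 = 305.
Step 3 — eigenvalues:
  λ = (trace ± √Δ)/2 = (23 ± 17.4642)/2,
  λ_1 = 20.2321,  λ_2 = 2.7679.

Step 4 — unit eigenvector for λ_1: solve (Sigma - λ_1 I)v = 0. First row:
  (20 - 20.2321)·v_x + (2)·v_y = 0, i.e. (-0.2321)·v_x + (2)·v_y = 0,
  so v ∝ (b, λ_1 - a) = (2, 0.2321) = u.
  ||u|| = √((2)² + (0.2321)²) = √(4.0539) ≈ 2.0134,
  v_1 = u/||u|| ≈ (0.9933, 0.1153) (||v_1|| = 1).

λ_1 = 20.2321,  λ_2 = 2.7679;  v_1 ≈ (0.9933, 0.1153)


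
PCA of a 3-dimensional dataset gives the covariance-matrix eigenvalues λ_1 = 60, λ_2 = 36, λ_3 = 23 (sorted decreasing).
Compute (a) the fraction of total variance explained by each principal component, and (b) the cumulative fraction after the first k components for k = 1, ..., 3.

Step 1 — total variance = trace(Sigma) = Σ λ_i = 60 + 36 + 23 = 119.

Step 2 — fraction explained by component i = λ_i / Σ λ:
  PC1: 60/119 = 0.5042
  PC2: 36/119 = 0.3025
  PC3: 23/119 = 0.1933

Step 3 — cumulative fraction after k components = (λ_1 + ... + λ_k) / Σ λ:
  k = 1: 60/119 = 0.5042
  k = 2: (60 + 36)/119 = 96/119 = 0.8067
  k = 3: (60 + 36 + 23)/119 = 119/119 = 1

Summary (fraction, with percent):

explained: PC1 0.5042 (50.42%), PC2 0.3025 (30.25%), PC3 0.1933 (19.33%);  cumulative: 0.5042, 0.8067, 1


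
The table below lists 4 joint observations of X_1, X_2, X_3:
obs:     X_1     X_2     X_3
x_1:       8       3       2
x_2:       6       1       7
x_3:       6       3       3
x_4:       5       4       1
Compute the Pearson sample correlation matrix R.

Step 1 — column means:
  mean(X_1) = (8 + 6 + 6 + 5) / 4 = 25/4 = 6.25
  mean(X_2) = (3 + 1 + 3 + 4) / 4 = 11/4 = 2.75
  mean(X_3) = (2 + 7 + 3 + 1) / 4 = 13/4 = 3.25

Step 2 — sample variances and covariances s[i,j] = (1/(n-1)) · Σ_k (x_{k,i} - mean_i) · (x_{k,j} - mean_j), with n-1 = 3:
  s[X_1,X_1] = ((1.75)·(1.75) + (-0.25)·(-0.25) + (-0.25)·(-0.25) + (-1.25)·(-1.25)) / 3 = 4.75/3 = 1.5833
  s[X_1,X_2] = ((1.75)·(0.25) + (-0.25)·(-1.75) + (-0.25)·(0.25) + (-1.25)·(1.25)) / 3 = -0.75/3 = -0.25
  s[X_1,X_3] = ((1.75)·(-1.25) + (-0.25)·(3.75) + (-0.25)·(-0.25) + (-1.25)·(-2.25)) / 3 = -0.25/3 = -0.0833
  s[X_2,X_2] = ((0.25)·(0.25) + (-1.75)·(-1.75) + (0.25)·(0.25) + (1.25)·(1.25)) / 3 = 4.75/3 = 1.5833
  s[X_2,X_3] = ((0.25)·(-1.25) + (-1.75)·(3.75) + (0.25)·(-0.25) + (1.25)·(-2.25)) / 3 = -9.75/3 = -3.25
  s[X_3,X_3] = ((-1.25)·(-1.25) + (3.75)·(3.75) + (-0.25)·(-0.25) + (-2.25)·(-2.25)) / 3 = 20.75/3 = 6.9167
  Sample standard deviations s_i = √(s[i,i]):
  s(X_1) = √(1.5833) = 1.2583
  s(X_2) = √(1.5833) = 1.2583
  s(X_3) = √(6.9167) = 2.63

Step 3 — r_{ij} = s_{ij} / (s_i · s_j):
  r[X_1,X_1] = 1 (diagonal).
  r[X_1,X_2] = -0.25 / (1.2583 · 1.2583) = -0.25 / 1.5833 = -0.1579
  r[X_1,X_3] = -0.0833 / (1.2583 · 2.63) = -0.0833 / 3.3093 = -0.0252
  r[X_2,X_2] = 1 (diagonal).
  r[X_2,X_3] = -3.25 / (1.2583 · 2.63) = -3.25 / 3.3093 = -0.9821
  r[X_3,X_3] = 1 (diagonal).

R is symmetric with unit diagonal. Assembling:

R = [[1, -0.1579, -0.0252],
 [-0.1579, 1, -0.9821],
 [-0.0252, -0.9821, 1]]
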